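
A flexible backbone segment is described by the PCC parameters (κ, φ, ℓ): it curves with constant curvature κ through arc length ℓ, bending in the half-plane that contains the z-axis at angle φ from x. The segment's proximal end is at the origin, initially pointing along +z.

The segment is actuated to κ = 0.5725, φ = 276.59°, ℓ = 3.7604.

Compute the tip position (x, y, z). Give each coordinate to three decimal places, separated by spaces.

0.311 -2.689 1.459

θ = κ·ℓ = 0.5725 × 3.7604 = 2.15283 rad
ρ = (1 − cos θ)/κ = (1 − -0.54972)/0.5725 = 2.70694
z = sin θ / κ = 0.83535/0.5725 = 1.45912
x = ρ cos φ = 2.70694 × cos(276.59°) = 0.31066
y = ρ sin φ = 2.70694 × sin(276.59°) = -2.68905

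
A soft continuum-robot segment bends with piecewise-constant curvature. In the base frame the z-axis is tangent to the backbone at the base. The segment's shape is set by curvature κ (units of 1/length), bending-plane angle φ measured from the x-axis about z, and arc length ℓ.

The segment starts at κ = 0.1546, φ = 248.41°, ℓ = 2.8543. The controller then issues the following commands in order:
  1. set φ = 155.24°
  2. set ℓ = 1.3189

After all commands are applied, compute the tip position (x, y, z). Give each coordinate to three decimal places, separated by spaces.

-0.122 0.056 1.310

initial: κ=0.1546, φ=248.41°, ℓ=2.8543
cmd 1: set φ=155.24° → (κ,φ,ℓ)=(0.1546,155.24°,2.8543) → tip=(-0.5627,0.2595,2.7626)
cmd 2: set ℓ=1.3189 → (κ,φ,ℓ)=(0.1546,155.24°,1.3189) → tip=(-0.1217,0.0561,1.3098)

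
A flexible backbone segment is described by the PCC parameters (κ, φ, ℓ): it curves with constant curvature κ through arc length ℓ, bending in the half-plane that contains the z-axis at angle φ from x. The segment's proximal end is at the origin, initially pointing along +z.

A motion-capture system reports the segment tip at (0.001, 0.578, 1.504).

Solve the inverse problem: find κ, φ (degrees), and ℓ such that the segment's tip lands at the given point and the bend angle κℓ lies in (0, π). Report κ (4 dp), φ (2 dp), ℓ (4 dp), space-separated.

ρ = √(x²+y²) = √(0.001² + 0.578²) = 0.57800
φ = atan2(y, x) mod 360° = atan2(0.578, 0.001) = 89.9009°
|p|² = ρ² + z² = 0.57800² + 1.504² = 2.59610
κ = 2ρ / |p|² = 2×0.57800 / 2.59610 = 0.44528
θ = 2·atan2(ρ, z) = 2·atan2(0.57800, 1.504) = 0.73381 rad
ℓ = θ/κ = 0.73381/0.44528 = 1.64797

0.4453 89.90 1.6480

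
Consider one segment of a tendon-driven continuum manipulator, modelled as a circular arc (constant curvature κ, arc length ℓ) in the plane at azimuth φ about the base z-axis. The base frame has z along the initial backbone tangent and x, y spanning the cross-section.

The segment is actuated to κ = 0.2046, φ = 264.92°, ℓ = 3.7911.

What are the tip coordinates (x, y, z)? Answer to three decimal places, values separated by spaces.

θ = κ·ℓ = 0.2046 × 3.7911 = 0.77566 rad
ρ = (1 − cos θ)/κ = (1 − 0.71396)/0.2046 = 1.39805
z = sin θ / κ = 0.70019/0.2046 = 3.42222
x = ρ cos φ = 1.39805 × cos(264.92°) = -0.12379
y = ρ sin φ = 1.39805 × sin(264.92°) = -1.39255

-0.124 -1.393 3.422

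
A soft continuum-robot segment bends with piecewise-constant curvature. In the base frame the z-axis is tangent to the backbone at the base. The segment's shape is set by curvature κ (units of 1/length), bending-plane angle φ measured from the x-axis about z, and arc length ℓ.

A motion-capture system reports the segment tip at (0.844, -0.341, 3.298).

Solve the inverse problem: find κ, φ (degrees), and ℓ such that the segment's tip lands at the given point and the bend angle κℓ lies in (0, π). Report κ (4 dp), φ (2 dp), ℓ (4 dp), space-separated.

0.1555 338.00 3.4630

ρ = √(x²+y²) = √(0.844² + -0.341²) = 0.91028
φ = atan2(y, x) mod 360° = atan2(-0.341, 0.844) = 337.9999°
|p|² = ρ² + z² = 0.91028² + 3.298² = 11.70542
κ = 2ρ / |p|² = 2×0.91028 / 11.70542 = 0.15553
θ = 2·atan2(ρ, z) = 2·atan2(0.91028, 3.298) = 0.53861 rad
ℓ = θ/κ = 0.53861/0.15553 = 3.46303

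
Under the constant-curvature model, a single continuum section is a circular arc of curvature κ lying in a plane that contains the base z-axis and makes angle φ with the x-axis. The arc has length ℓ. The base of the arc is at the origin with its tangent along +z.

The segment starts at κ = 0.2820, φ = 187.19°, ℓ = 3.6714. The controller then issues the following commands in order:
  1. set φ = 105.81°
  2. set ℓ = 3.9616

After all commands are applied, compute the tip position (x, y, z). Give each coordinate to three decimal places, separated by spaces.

initial: κ=0.2820, φ=187.19°, ℓ=3.6714
cmd 1: set φ=105.81° → (κ,φ,ℓ)=(0.2820,105.81°,3.6714) → tip=(-0.4732,1.6710,3.0498)
cmd 2: set ℓ=3.9616 → (κ,φ,ℓ)=(0.2820,105.81°,3.9616) → tip=(-0.5427,1.9167,3.1875)

-0.543 1.917 3.187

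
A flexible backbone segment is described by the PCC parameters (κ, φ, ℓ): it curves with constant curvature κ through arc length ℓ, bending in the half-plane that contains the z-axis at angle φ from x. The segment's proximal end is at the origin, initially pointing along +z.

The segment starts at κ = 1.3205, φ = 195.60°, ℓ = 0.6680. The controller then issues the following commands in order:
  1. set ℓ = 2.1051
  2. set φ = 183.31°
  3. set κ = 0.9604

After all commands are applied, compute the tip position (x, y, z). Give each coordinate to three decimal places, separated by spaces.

-1.493 -0.086 0.937

initial: κ=1.3205, φ=195.60°, ℓ=0.6680
cmd 1: set ℓ=2.1051 → (κ,φ,ℓ)=(1.3205,195.60°,2.1051) → tip=(-1.4116,-0.3941,0.2681)
cmd 2: set φ=183.31° → (κ,φ,ℓ)=(1.3205,183.31°,2.1051) → tip=(-1.4631,-0.0846,0.2681)
cmd 3: set κ=0.9604 → (κ,φ,ℓ)=(0.9604,183.31°,2.1051) → tip=(-1.4925,-0.0863,0.9371)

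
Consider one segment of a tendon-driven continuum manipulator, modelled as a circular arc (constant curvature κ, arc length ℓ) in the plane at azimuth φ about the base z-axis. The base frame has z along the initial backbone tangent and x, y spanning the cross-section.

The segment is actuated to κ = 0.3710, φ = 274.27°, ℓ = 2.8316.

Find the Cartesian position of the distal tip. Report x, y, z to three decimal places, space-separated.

θ = κ·ℓ = 0.3710 × 2.8316 = 1.05052 rad
ρ = (1 − cos θ)/κ = (1 − 0.49712)/0.3710 = 1.35548
z = sin θ / κ = 0.86768/0.3710 = 2.33877
x = ρ cos φ = 1.35548 × cos(274.27°) = 0.10092
y = ρ sin φ = 1.35548 × sin(274.27°) = -1.35172

0.101 -1.352 2.339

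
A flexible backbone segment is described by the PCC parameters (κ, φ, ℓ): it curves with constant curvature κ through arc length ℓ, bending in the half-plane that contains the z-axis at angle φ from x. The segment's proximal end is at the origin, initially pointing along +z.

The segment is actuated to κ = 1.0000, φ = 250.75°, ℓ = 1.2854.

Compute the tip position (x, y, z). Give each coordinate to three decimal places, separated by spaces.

-0.237 -0.678 0.960

θ = κ·ℓ = 1.0000 × 1.2854 = 1.28540 rad
ρ = (1 − cos θ)/κ = (1 − 0.28154)/1.0000 = 0.71846
z = sin θ / κ = 0.95955/1.0000 = 0.95955
x = ρ cos φ = 0.71846 × cos(250.75°) = -0.23687
y = ρ sin φ = 0.71846 × sin(250.75°) = -0.67829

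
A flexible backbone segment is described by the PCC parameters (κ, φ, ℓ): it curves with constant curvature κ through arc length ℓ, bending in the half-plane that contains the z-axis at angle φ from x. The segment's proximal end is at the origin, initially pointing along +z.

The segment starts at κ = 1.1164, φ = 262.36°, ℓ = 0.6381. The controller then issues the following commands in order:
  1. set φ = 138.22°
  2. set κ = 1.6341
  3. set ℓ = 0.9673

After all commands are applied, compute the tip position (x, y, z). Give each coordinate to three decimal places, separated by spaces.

initial: κ=1.1164, φ=262.36°, ℓ=0.6381
cmd 1: set φ=138.22° → (κ,φ,ℓ)=(1.1164,138.22°,0.6381) → tip=(-0.1624,0.1451,0.5855)
cmd 2: set κ=1.6341 → (κ,φ,ℓ)=(1.6341,138.22°,0.6381) → tip=(-0.2264,0.2023,0.5286)
cmd 3: set ℓ=0.9673 → (κ,φ,ℓ)=(1.6341,138.22°,0.9673) → tip=(-0.4608,0.4118,0.6119)

-0.461 0.412 0.612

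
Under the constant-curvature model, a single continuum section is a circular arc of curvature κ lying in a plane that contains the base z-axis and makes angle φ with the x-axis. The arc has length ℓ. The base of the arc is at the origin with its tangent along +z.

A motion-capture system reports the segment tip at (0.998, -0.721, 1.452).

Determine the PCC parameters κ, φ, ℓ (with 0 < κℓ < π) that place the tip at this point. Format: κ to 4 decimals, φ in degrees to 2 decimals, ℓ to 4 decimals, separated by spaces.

ρ = √(x²+y²) = √(0.998² + -0.721²) = 1.23120
φ = atan2(y, x) mod 360° = atan2(-0.721, 0.998) = 324.1540°
|p|² = ρ² + z² = 1.23120² + 1.452² = 3.62415
κ = 2ρ / |p|² = 2×1.23120 / 3.62415 = 0.67944
θ = 2·atan2(ρ, z) = 2·atan2(1.23120, 1.452) = 1.40658 rad
ℓ = θ/κ = 1.40658/0.67944 = 2.07021

0.6794 324.15 2.0702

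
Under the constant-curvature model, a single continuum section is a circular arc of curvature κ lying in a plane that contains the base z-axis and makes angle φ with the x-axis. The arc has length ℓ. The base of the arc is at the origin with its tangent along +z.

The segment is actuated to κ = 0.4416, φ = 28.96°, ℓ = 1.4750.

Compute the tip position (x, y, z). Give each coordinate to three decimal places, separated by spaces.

0.406 0.224 1.373

θ = κ·ℓ = 0.4416 × 1.4750 = 0.65136 rad
ρ = (1 − cos θ)/κ = (1 − 0.79526)/0.4416 = 0.46363
z = sin θ / κ = 0.60627/0.4416 = 1.37289
x = ρ cos φ = 0.46363 × cos(28.96°) = 0.40566
y = ρ sin φ = 0.46363 × sin(28.96°) = 0.22449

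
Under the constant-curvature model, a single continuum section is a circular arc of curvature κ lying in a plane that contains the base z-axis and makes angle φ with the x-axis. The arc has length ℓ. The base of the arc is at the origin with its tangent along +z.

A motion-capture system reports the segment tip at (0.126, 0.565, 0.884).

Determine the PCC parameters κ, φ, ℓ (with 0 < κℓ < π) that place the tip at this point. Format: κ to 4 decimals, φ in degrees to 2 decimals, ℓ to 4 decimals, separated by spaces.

1.0369 77.43 1.1183

ρ = √(x²+y²) = √(0.126² + 0.565²) = 0.57888
φ = atan2(y, x) mod 360° = atan2(0.565, 0.126) = 77.4282°
|p|² = ρ² + z² = 0.57888² + 0.884² = 1.11656
κ = 2ρ / |p|² = 2×0.57888 / 1.11656 = 1.03690
θ = 2·atan2(ρ, z) = 2·atan2(0.57888, 0.884) = 1.15954 rad
ℓ = θ/κ = 1.15954/1.03690 = 1.11828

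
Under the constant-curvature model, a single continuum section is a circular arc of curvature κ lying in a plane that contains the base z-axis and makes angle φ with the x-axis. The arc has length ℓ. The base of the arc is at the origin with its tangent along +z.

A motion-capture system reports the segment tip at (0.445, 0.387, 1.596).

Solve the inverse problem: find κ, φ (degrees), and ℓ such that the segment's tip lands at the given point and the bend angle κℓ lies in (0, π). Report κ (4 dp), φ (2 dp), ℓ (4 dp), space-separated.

0.4074 41.01 1.7375

ρ = √(x²+y²) = √(0.445² + 0.387²) = 0.58974
φ = atan2(y, x) mod 360° = atan2(0.387, 0.445) = 41.0123°
|p|² = ρ² + z² = 0.58974² + 1.596² = 2.89501
κ = 2ρ / |p|² = 2×0.58974 / 2.89501 = 0.40742
θ = 2·atan2(ρ, z) = 2·atan2(0.58974, 1.596) = 0.70790 rad
ℓ = θ/κ = 0.70790/0.40742 = 1.73753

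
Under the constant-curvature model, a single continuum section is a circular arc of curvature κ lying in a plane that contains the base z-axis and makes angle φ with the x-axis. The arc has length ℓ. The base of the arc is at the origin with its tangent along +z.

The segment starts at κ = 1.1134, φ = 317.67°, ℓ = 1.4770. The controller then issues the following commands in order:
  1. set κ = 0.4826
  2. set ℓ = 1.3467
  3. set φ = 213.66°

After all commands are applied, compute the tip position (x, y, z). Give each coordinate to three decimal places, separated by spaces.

initial: κ=1.1134, φ=317.67°, ℓ=1.4770
cmd 1: set κ=0.4826 → (κ,φ,ℓ)=(0.4826,317.67°,1.4770) → tip=(0.3730,-0.3397,1.3551)
cmd 2: set ℓ=1.3467 → (κ,φ,ℓ)=(0.4826,317.67°,1.3467) → tip=(0.3123,-0.2845,1.2539)
cmd 3: set φ=213.66° → (κ,φ,ℓ)=(0.4826,213.66°,1.3467) → tip=(-0.3516,-0.2341,1.2539)

-0.352 -0.234 1.254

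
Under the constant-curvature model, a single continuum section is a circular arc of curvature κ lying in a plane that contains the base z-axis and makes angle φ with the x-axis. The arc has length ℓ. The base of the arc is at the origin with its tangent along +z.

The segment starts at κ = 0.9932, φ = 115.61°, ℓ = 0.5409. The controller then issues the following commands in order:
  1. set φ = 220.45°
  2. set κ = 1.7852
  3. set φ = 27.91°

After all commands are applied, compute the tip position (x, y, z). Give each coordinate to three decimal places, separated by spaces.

initial: κ=0.9932, φ=115.61°, ℓ=0.5409
cmd 1: set φ=220.45° → (κ,φ,ℓ)=(0.9932,220.45°,0.5409) → tip=(-0.1079,-0.0920,0.5153)
cmd 2: set κ=1.7852 → (κ,φ,ℓ)=(1.7852,220.45°,0.5409) → tip=(-0.1838,-0.1567,0.4607)
cmd 3: set φ=27.91° → (κ,φ,ℓ)=(1.7852,27.91°,0.5409) → tip=(0.2134,0.1130,0.4607)

0.213 0.113 0.461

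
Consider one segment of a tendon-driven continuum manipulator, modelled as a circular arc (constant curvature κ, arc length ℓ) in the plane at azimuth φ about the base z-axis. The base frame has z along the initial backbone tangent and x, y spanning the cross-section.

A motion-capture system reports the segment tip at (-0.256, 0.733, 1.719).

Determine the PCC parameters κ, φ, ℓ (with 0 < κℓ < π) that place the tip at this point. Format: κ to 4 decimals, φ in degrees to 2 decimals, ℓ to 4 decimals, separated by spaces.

ρ = √(x²+y²) = √(-0.256² + 0.733²) = 0.77642
φ = atan2(y, x) mod 360° = atan2(0.733, -0.256) = 109.2517°
|p|² = ρ² + z² = 0.77642² + 1.719² = 3.55779
κ = 2ρ / |p|² = 2×0.77642 / 3.55779 = 0.43646
θ = 2·atan2(ρ, z) = 2·atan2(0.77642, 1.719) = 0.84848 rad
ℓ = θ/κ = 0.84848/0.43646 = 1.94400

0.4365 109.25 1.9440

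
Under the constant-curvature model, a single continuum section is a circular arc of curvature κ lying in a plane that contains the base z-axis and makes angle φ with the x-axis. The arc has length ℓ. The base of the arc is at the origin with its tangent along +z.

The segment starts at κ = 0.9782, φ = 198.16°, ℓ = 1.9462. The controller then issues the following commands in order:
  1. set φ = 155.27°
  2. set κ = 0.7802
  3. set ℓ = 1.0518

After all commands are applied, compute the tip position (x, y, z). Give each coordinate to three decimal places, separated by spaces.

-0.370 0.171 0.938

initial: κ=0.9782, φ=198.16°, ℓ=1.9462
cmd 1: set φ=155.27° → (κ,φ,ℓ)=(0.9782,155.27°,1.9462) → tip=(-1.2320,0.5675,0.9661)
cmd 2: set κ=0.7802 → (κ,φ,ℓ)=(0.7802,155.27°,1.9462) → tip=(-1.1032,0.5081,1.2800)
cmd 3: set ℓ=1.0518 → (κ,φ,ℓ)=(0.7802,155.27°,1.0518) → tip=(-0.3705,0.1706,0.9377)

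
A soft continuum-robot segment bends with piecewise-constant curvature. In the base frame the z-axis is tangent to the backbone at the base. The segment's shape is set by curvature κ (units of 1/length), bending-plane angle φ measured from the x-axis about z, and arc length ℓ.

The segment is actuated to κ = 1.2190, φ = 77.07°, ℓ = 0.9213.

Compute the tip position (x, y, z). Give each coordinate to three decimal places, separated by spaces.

θ = κ·ℓ = 1.2190 × 0.9213 = 1.12306 rad
ρ = (1 − cos θ)/κ = (1 − 0.43292)/1.2190 = 0.46520
z = sin θ / κ = 0.90143/1.2190 = 0.73948
x = ρ cos φ = 0.46520 × cos(77.07°) = 0.10409
y = ρ sin φ = 0.46520 × sin(77.07°) = 0.45340

0.104 0.453 0.739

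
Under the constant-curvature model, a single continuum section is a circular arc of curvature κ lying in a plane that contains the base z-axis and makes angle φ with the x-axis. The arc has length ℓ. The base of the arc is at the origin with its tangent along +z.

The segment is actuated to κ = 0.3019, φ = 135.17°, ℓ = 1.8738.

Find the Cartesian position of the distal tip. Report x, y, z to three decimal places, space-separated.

θ = κ·ℓ = 0.3019 × 1.8738 = 0.56570 rad
ρ = (1 − cos θ)/κ = (1 − 0.84421)/0.3019 = 0.51602
z = sin θ / κ = 0.53601/0.3019 = 1.77545
x = ρ cos φ = 0.51602 × cos(135.17°) = -0.36596
y = ρ sin φ = 0.51602 × sin(135.17°) = 0.36380

-0.366 0.364 1.775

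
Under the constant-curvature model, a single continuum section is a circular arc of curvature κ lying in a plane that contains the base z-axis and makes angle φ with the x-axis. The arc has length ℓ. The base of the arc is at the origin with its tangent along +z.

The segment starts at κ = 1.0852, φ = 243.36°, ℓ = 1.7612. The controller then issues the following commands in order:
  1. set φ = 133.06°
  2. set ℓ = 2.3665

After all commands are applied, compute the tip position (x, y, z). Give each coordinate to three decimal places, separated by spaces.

-1.158 1.239 0.500

initial: κ=1.0852, φ=243.36°, ℓ=1.7612
cmd 1: set φ=133.06° → (κ,φ,ℓ)=(1.0852,133.06°,1.7612) → tip=(-0.8392,0.8981,0.8686)
cmd 2: set ℓ=2.3665 → (κ,φ,ℓ)=(1.0852,133.06°,2.3665) → tip=(-1.1577,1.2388,0.5000)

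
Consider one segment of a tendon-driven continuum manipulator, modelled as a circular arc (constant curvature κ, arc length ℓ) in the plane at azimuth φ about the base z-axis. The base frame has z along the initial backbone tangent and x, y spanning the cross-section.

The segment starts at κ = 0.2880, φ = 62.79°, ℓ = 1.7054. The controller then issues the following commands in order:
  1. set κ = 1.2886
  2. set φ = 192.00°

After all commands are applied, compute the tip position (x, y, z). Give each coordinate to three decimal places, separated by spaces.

-1.204 -0.256 0.629

initial: κ=0.2880, φ=62.79°, ℓ=1.7054
cmd 1: set κ=1.2886 → (κ,φ,ℓ)=(1.2886,62.79°,1.7054) → tip=(0.5630,1.0950,0.6285)
cmd 2: set φ=192.00° → (κ,φ,ℓ)=(1.2886,192.00°,1.7054) → tip=(-1.2043,-0.2560,0.6285)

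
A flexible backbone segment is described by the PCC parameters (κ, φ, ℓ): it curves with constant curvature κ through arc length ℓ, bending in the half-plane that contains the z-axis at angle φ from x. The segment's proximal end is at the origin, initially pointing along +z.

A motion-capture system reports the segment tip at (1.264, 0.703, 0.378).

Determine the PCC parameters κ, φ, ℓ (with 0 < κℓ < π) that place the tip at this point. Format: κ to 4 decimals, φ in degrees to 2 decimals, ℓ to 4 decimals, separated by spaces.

ρ = √(x²+y²) = √(1.264² + 0.703²) = 1.44634
φ = atan2(y, x) mod 360° = atan2(0.703, 1.264) = 29.0815°
|p|² = ρ² + z² = 1.44634² + 0.378² = 2.23479
κ = 2ρ / |p|² = 2×1.44634 / 2.23479 = 1.29439
θ = 2·atan2(ρ, z) = 2·atan2(1.44634, 0.378) = 2.63033 rad
ℓ = θ/κ = 2.63033/1.29439 = 2.03210

1.2944 29.08 2.0321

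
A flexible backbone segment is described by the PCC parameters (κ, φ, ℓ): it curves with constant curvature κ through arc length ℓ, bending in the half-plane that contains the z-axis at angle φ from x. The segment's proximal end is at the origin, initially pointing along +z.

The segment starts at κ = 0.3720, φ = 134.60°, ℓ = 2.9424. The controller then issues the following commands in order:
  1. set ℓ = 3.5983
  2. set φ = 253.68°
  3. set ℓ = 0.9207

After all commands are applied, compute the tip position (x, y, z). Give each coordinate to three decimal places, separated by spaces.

-0.044 -0.150 0.903

initial: κ=0.3720, φ=134.60°, ℓ=2.9424
cmd 1: set ℓ=3.5983 → (κ,φ,ℓ)=(0.3720,134.60°,3.5983) → tip=(-1.4531,1.4735,2.6160)
cmd 2: set φ=253.68° → (κ,φ,ℓ)=(0.3720,253.68°,3.5983) → tip=(-0.5815,-1.9861,2.6160)
cmd 3: set ℓ=0.9207 → (κ,φ,ℓ)=(0.3720,253.68°,0.9207) → tip=(-0.0439,-0.1498,0.9028)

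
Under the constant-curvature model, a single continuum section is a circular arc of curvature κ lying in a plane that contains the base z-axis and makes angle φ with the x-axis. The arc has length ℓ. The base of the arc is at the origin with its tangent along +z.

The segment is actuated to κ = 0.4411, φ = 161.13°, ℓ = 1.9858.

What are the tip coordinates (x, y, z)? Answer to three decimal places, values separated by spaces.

-0.772 0.264 1.741

θ = κ·ℓ = 0.4411 × 1.9858 = 0.87594 rad
ρ = (1 − cos θ)/κ = (1 − 0.64028)/0.4411 = 0.81551
z = sin θ / κ = 0.76814/0.4411 = 1.74143
x = ρ cos φ = 0.81551 × cos(161.13°) = -0.77168
y = ρ sin φ = 0.81551 × sin(161.13°) = 0.26375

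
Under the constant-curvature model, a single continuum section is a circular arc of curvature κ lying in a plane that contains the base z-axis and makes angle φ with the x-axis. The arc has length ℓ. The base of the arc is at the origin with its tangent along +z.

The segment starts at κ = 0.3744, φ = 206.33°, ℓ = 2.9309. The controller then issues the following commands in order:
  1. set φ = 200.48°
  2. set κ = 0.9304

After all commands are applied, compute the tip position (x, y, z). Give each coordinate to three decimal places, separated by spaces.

initial: κ=0.3744, φ=206.33°, ℓ=2.9309
cmd 1: set φ=200.48° → (κ,φ,ℓ)=(0.3744,200.48°,2.9309) → tip=(-1.3612,-0.5084,2.3771)
cmd 2: set κ=0.9304 → (κ,φ,ℓ)=(0.9304,200.48°,2.9309) → tip=(-1.9284,-0.7202,0.4330)

-1.928 -0.720 0.433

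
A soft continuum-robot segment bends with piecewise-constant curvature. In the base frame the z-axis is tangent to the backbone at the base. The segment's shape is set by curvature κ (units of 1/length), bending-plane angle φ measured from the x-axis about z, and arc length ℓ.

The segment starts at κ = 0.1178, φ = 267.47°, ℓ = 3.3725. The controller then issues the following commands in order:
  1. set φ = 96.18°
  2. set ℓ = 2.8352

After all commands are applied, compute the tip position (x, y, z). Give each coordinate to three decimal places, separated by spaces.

initial: κ=0.1178, φ=267.47°, ℓ=3.3725
cmd 1: set φ=96.18° → (κ,φ,ℓ)=(0.1178,96.18°,3.3725) → tip=(-0.0712,0.6573,3.2845)
cmd 2: set ℓ=2.8352 → (κ,φ,ℓ)=(0.1178,96.18°,2.8352) → tip=(-0.0505,0.4663,2.7828)

-0.050 0.466 2.783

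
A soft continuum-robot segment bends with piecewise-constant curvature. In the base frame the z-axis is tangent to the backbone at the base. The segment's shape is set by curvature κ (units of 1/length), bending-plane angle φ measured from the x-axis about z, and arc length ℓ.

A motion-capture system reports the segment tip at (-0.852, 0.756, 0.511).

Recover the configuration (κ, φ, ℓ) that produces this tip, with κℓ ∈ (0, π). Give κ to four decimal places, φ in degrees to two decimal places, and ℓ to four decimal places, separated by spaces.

ρ = √(x²+y²) = √(-0.852² + 0.756²) = 1.13905
φ = atan2(y, x) mod 360° = atan2(0.756, -0.852) = 138.4166°
|p|² = ρ² + z² = 1.13905² + 0.511² = 1.55856
κ = 2ρ / |p|² = 2×1.13905 / 1.55856 = 1.46167
θ = 2·atan2(ρ, z) = 2·atan2(1.13905, 0.511) = 2.29818 rad
ℓ = θ/κ = 2.29818/1.46167 = 1.57230

1.4617 138.42 1.5723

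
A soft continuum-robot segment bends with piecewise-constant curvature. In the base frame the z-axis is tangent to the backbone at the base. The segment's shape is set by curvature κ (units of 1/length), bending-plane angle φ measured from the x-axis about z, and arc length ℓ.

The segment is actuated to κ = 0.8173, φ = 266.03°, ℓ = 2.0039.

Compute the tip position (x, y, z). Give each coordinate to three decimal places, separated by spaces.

-0.090 -1.302 1.221

θ = κ·ℓ = 0.8173 × 2.0039 = 1.63779 rad
ρ = (1 − cos θ)/κ = (1 − -0.06694)/0.8173 = 1.30545
z = sin θ / κ = 0.99776/0.8173 = 1.22080
x = ρ cos φ = 1.30545 × cos(266.03°) = -0.09038
y = ρ sin φ = 1.30545 × sin(266.03°) = -1.30231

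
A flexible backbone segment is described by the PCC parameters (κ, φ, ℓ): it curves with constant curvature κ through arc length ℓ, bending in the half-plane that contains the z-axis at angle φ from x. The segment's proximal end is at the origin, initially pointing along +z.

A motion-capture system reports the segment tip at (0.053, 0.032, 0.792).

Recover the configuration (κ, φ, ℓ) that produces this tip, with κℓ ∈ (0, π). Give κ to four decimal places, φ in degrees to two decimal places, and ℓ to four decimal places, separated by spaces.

ρ = √(x²+y²) = √(0.053² + 0.032²) = 0.06191
φ = atan2(y, x) mod 360° = atan2(0.032, 0.053) = 31.1225°
|p|² = ρ² + z² = 0.06191² + 0.792² = 0.63110
κ = 2ρ / |p|² = 2×0.06191 / 0.63110 = 0.19620
θ = 2·atan2(ρ, z) = 2·atan2(0.06191, 0.792) = 0.15602 rad
ℓ = θ/κ = 0.15602/0.19620 = 0.79522

0.1962 31.12 0.7952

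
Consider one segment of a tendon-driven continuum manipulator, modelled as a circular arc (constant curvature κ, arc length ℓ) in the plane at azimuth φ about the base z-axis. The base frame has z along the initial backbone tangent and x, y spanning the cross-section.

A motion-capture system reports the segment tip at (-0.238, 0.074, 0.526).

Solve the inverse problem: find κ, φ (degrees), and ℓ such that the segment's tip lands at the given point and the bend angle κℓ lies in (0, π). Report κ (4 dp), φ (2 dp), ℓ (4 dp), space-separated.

1.4713 162.73 0.6015

ρ = √(x²+y²) = √(-0.238² + 0.074²) = 0.24924
φ = atan2(y, x) mod 360° = atan2(0.074, -0.238) = 162.7283°
|p|² = ρ² + z² = 0.24924² + 0.526² = 0.33880
κ = 2ρ / |p|² = 2×0.24924 / 0.33880 = 1.47132
θ = 2·atan2(ρ, z) = 2·atan2(0.24924, 0.526) = 0.88500 rad
ℓ = θ/κ = 0.88500/1.47132 = 0.60150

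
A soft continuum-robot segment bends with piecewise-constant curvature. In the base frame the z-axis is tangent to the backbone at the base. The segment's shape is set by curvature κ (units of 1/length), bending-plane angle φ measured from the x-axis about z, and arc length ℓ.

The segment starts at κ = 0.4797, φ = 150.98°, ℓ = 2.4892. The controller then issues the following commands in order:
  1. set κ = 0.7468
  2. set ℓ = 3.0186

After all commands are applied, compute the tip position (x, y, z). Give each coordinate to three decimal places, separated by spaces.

-1.910 1.060 1.038

initial: κ=0.4797, φ=150.98°, ℓ=2.4892
cmd 1: set κ=0.7468 → (κ,φ,ℓ)=(0.7468,150.98°,2.4892) → tip=(-1.5037,0.8342,1.2838)
cmd 2: set ℓ=3.0186 → (κ,φ,ℓ)=(0.7468,150.98°,3.0186) → tip=(-1.9104,1.0598,1.0383)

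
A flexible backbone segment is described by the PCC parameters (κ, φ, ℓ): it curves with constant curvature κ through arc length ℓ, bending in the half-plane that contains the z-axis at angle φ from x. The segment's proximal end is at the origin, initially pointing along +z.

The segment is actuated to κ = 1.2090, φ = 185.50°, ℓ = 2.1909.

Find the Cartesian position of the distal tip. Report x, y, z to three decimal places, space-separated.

-1.549 -0.149 0.391

θ = κ·ℓ = 1.2090 × 2.1909 = 2.64880 rad
ρ = (1 − cos θ)/κ = (1 − -0.88101)/1.2090 = 1.55584
z = sin θ / κ = 0.47309/1.2090 = 0.39131
x = ρ cos φ = 1.55584 × cos(185.50°) = -1.54868
y = ρ sin φ = 1.55584 × sin(185.50°) = -0.14912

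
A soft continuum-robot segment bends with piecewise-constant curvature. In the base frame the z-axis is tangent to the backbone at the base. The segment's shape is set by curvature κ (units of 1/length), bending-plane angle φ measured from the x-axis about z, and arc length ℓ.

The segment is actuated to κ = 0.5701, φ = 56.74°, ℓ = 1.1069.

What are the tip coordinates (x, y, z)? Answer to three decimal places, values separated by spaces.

θ = κ·ℓ = 0.5701 × 1.1069 = 0.63104 rad
ρ = (1 − cos θ)/κ = (1 − 0.80741)/0.5701 = 0.33781
z = sin θ / κ = 0.58999/0.5701 = 1.03488
x = ρ cos φ = 0.33781 × cos(56.74°) = 0.18527
y = ρ sin φ = 0.33781 × sin(56.74°) = 0.28248

0.185 0.282 1.035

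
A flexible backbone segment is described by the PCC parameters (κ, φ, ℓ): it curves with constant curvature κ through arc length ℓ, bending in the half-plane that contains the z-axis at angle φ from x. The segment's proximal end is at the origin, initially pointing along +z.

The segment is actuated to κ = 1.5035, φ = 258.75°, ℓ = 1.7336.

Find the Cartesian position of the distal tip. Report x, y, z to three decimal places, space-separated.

-0.241 -1.213 0.339

θ = κ·ℓ = 1.5035 × 1.7336 = 2.60647 rad
ρ = (1 − cos θ)/κ = (1 − -0.86020)/1.5035 = 1.23725
z = sin θ / κ = 0.50995/1.5035 = 0.33917
x = ρ cos φ = 1.23725 × cos(258.75°) = -0.24138
y = ρ sin φ = 1.23725 × sin(258.75°) = -1.21348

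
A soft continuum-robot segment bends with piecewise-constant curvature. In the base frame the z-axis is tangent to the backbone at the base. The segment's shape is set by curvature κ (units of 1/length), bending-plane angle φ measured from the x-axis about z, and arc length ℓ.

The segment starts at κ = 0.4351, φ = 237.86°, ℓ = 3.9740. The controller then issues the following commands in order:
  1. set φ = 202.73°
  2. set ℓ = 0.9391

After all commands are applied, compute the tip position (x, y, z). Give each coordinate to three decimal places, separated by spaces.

initial: κ=0.4351, φ=237.86°, ℓ=3.9740
cmd 1: set φ=202.73° → (κ,φ,ℓ)=(0.4351,202.73°,3.9740) → tip=(-2.4540,-1.0280,2.2696)
cmd 2: set ℓ=0.9391 → (κ,φ,ℓ)=(0.4351,202.73°,0.9391) → tip=(-0.1745,-0.0731,0.9132)

-0.175 -0.073 0.913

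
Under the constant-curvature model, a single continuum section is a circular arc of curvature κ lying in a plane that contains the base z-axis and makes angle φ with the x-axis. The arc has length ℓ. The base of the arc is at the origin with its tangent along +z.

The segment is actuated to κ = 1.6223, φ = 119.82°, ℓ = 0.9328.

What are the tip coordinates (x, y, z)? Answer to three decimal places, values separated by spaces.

θ = κ·ℓ = 1.6223 × 0.9328 = 1.51328 rad
ρ = (1 − cos θ)/κ = (1 − 0.05748)/1.6223 = 0.58098
z = sin θ / κ = 0.99835/1.6223 = 0.61539
x = ρ cos φ = 0.58098 × cos(119.82°) = -0.28891
y = ρ sin φ = 0.58098 × sin(119.82°) = 0.50405

-0.289 0.504 0.615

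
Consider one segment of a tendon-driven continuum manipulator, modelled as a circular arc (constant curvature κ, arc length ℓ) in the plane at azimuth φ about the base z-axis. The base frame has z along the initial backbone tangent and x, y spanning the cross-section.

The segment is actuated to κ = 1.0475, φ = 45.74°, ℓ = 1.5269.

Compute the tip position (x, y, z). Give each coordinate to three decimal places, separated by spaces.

θ = κ·ℓ = 1.0475 × 1.5269 = 1.59943 rad
ρ = (1 − cos θ)/κ = (1 − -0.02863)/1.0475 = 0.98198
z = sin θ / κ = 0.99959/1.0475 = 0.95426
x = ρ cos φ = 0.98198 × cos(45.74°) = 0.68534
y = ρ sin φ = 0.98198 × sin(45.74°) = 0.70328

0.685 0.703 0.954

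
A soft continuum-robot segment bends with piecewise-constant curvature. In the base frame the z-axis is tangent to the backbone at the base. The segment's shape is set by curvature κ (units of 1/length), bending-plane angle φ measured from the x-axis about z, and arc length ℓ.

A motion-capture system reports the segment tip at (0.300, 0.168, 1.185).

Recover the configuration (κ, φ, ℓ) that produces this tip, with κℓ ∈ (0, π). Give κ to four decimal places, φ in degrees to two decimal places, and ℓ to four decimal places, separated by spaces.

0.4517 29.25 1.2504

ρ = √(x²+y²) = √(0.300² + 0.168²) = 0.34384
φ = atan2(y, x) mod 360° = atan2(0.168, 0.300) = 29.2488°
|p|² = ρ² + z² = 0.34384² + 1.185² = 1.52245
κ = 2ρ / |p|² = 2×0.34384 / 1.52245 = 0.45169
θ = 2·atan2(ρ, z) = 2·atan2(0.34384, 1.185) = 0.56481 rad
ℓ = θ/κ = 0.56481/0.45169 = 1.25043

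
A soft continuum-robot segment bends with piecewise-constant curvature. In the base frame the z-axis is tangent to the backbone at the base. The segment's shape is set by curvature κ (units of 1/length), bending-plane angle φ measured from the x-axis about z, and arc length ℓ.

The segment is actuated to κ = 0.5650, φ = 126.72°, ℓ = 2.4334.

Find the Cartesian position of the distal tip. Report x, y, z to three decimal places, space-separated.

-0.852 1.143 1.736

θ = κ·ℓ = 0.5650 × 2.4334 = 1.37487 rad
ρ = (1 − cos θ)/κ = (1 − 0.19467)/0.5650 = 1.42536
z = sin θ / κ = 0.98087/0.5650 = 1.73605
x = ρ cos φ = 1.42536 × cos(126.72°) = -0.85223
y = ρ sin φ = 1.42536 × sin(126.72°) = 1.14252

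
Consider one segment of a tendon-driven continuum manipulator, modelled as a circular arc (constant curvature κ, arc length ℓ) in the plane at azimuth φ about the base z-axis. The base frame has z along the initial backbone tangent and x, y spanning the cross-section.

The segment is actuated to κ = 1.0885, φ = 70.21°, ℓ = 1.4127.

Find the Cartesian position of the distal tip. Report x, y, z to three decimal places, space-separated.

θ = κ·ℓ = 1.0885 × 1.4127 = 1.53772 rad
ρ = (1 − cos θ)/κ = (1 − 0.03307)/1.0885 = 0.88832
z = sin θ / κ = 0.99945/1.0885 = 0.91819
x = ρ cos φ = 0.88832 × cos(70.21°) = 0.30076
y = ρ sin φ = 0.88832 × sin(70.21°) = 0.83585

0.301 0.836 0.918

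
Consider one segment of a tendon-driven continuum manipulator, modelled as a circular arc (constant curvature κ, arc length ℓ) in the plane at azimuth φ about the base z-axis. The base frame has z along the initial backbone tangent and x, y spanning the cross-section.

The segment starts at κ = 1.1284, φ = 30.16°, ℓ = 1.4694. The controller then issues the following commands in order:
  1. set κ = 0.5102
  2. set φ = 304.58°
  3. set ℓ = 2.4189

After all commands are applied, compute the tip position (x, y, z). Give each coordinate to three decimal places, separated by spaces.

initial: κ=1.1284, φ=30.16°, ℓ=1.4694
cmd 1: set κ=0.5102 → (κ,φ,ℓ)=(0.5102,30.16°,1.4694) → tip=(0.4543,0.2640,1.3356)
cmd 2: set φ=304.58° → (κ,φ,ℓ)=(0.5102,304.58°,1.4694) → tip=(0.2982,-0.4326,1.3356)
cmd 3: set ℓ=2.4189 → (κ,φ,ℓ)=(0.5102,304.58°,2.4189) → tip=(0.7449,-1.0806,1.8500)

0.745 -1.081 1.850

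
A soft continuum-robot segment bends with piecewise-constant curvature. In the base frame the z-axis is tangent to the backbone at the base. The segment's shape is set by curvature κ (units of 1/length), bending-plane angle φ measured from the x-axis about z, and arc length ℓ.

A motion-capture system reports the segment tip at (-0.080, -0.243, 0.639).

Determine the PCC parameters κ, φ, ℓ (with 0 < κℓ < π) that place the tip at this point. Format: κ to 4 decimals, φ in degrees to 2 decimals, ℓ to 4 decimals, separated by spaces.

ρ = √(x²+y²) = √(-0.080² + -0.243²) = 0.25583
φ = atan2(y, x) mod 360° = atan2(-0.243, -0.080) = 251.7775°
|p|² = ρ² + z² = 0.25583² + 0.639² = 0.47377
κ = 2ρ / |p|² = 2×0.25583 / 0.47377 = 1.07998
θ = 2·atan2(ρ, z) = 2·atan2(0.25583, 0.639) = 0.76163 rad
ℓ = θ/κ = 0.76163/1.07998 = 0.70523

1.0800 251.78 0.7052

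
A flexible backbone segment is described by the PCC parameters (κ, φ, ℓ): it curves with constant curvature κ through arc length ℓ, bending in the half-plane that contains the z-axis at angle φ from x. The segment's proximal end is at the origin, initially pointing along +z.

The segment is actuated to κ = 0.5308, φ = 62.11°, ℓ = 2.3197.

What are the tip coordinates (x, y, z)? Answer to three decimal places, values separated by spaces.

0.588 1.111 1.776

θ = κ·ℓ = 0.5308 × 2.3197 = 1.23130 rad
ρ = (1 − cos θ)/κ = (1 − 0.33302)/0.5308 = 1.25657
z = sin θ / κ = 0.94292/0.5308 = 1.77642
x = ρ cos φ = 1.25657 × cos(62.11°) = 0.58779
y = ρ sin φ = 1.25657 × sin(62.11°) = 1.11061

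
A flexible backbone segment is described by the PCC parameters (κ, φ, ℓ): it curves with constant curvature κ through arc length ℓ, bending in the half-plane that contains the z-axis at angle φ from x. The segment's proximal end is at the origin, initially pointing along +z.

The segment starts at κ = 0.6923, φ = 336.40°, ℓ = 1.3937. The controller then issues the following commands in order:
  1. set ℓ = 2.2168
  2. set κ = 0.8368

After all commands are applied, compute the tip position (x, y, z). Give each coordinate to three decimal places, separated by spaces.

1.402 -0.613 1.147

initial: κ=0.6923, φ=336.40°, ℓ=1.3937
cmd 1: set ℓ=2.2168 → (κ,φ,ℓ)=(0.6923,336.40°,2.2168) → tip=(1.2759,-0.5574,1.4435)
cmd 2: set κ=0.8368 → (κ,φ,ℓ)=(0.8368,336.40°,2.2168) → tip=(1.4022,-0.6126,1.1471)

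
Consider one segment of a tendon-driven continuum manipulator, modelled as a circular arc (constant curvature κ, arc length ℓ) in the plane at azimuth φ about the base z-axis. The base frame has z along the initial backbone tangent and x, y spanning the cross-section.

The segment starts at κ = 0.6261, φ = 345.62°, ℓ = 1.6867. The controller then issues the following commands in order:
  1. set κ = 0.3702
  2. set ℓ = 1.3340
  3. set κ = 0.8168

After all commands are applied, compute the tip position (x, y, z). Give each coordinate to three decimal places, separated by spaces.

0.637 -0.163 1.085

initial: κ=0.6261, φ=345.62°, ℓ=1.6867
cmd 1: set κ=0.3702 → (κ,φ,ℓ)=(0.3702,345.62°,1.6867) → tip=(0.4937,-0.1266,1.5792)
cmd 2: set ℓ=1.3340 → (κ,φ,ℓ)=(0.3702,345.62°,1.3340) → tip=(0.3126,-0.0802,1.2804)
cmd 3: set κ=0.8168 → (κ,φ,ℓ)=(0.8168,345.62°,1.3340) → tip=(0.6370,-0.1633,1.0853)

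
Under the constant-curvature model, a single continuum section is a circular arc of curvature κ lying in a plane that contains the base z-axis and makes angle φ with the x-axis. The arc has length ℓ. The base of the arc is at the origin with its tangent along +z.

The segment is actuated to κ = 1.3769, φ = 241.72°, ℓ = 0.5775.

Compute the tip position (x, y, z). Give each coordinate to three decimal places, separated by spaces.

θ = κ·ℓ = 1.3769 × 0.5775 = 0.79516 rad
ρ = (1 − cos θ)/κ = (1 − 0.70017)/1.3769 = 0.21776
z = sin θ / κ = 0.71398/1.3769 = 0.51854
x = ρ cos φ = 0.21776 × cos(241.72°) = -0.10317
y = ρ sin φ = 0.21776 × sin(241.72°) = -0.19177

-0.103 -0.192 0.519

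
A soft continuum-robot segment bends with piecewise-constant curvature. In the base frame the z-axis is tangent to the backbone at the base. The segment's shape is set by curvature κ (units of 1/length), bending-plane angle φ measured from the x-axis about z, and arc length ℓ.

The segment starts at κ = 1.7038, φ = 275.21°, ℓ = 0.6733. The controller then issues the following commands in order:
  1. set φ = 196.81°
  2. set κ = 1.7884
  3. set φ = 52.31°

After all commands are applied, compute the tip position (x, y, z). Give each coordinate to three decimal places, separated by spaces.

initial: κ=1.7038, φ=275.21°, ℓ=0.6733
cmd 1: set φ=196.81° → (κ,φ,ℓ)=(1.7038,196.81°,0.6733) → tip=(-0.3309,-0.1000,0.5350)
cmd 2: set κ=1.7884 → (κ,φ,ℓ)=(1.7884,196.81°,0.6733) → tip=(-0.3434,-0.1037,0.5220)
cmd 3: set φ=52.31° → (κ,φ,ℓ)=(1.7884,52.31°,0.6733) → tip=(0.2193,0.2838,0.5220)

0.219 0.284 0.522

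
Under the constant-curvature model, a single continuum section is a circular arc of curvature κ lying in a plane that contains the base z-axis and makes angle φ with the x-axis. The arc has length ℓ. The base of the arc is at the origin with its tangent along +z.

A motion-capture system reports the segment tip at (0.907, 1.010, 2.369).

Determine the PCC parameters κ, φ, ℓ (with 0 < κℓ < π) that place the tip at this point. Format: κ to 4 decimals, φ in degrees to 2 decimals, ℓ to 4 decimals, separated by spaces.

0.3642 48.08 2.8576

ρ = √(x²+y²) = √(0.907² + 1.010²) = 1.35748
φ = atan2(y, x) mod 360° = atan2(1.010, 0.907) = 48.0755°
|p|² = ρ² + z² = 1.35748² + 2.369² = 7.45491
κ = 2ρ / |p|² = 2×1.35748 / 7.45491 = 0.36418
θ = 2·atan2(ρ, z) = 2·atan2(1.35748, 2.369) = 1.04069 rad
ℓ = θ/κ = 1.04069/0.36418 = 2.85759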